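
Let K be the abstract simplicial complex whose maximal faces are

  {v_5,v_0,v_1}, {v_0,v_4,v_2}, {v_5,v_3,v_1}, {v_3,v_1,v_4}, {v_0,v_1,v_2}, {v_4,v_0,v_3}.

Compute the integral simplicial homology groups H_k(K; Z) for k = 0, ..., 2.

We work with the vertex ordering v_0 < v_1 < v_2 < v_3 < v_4 < v_5. The simplices of K, each written with vertices in increasing order, are:

  0-simplices (6): [v_0], [v_1], [v_2], [v_3], [v_4], [v_5]
  1-simplices (12): [v_0,v_1], [v_0,v_2], [v_0,v_3], [v_0,v_4], [v_0,v_5], [v_1,v_2], [v_1,v_3], [v_1,v_4], [v_1,v_5], [v_2,v_4], [v_3,v_4], [v_3,v_5]
  2-simplices (6): [v_0,v_1,v_2], [v_0,v_1,v_5], [v_0,v_2,v_4], [v_0,v_3,v_4], [v_1,v_3,v_4], [v_1,v_3,v_5]

so the chain groups are C_0 ≅ Z^6, C_1 ≅ Z^12, C_2 ≅ Z^6.

Boundary ∂_1: C_1 → C_0 is given by ∂[p,q] = [q] − [p]. For instance
  ∂[v_3,v_4] = [v_4] − [v_3].
This gives a 6×12 integer matrix of rank 5; reducing to Smith normal form yields diagonal entries (1,1,1,1,1).

Boundary ∂_2: C_2 → C_1 acts by ∂[p,q,r] = [q,r] − [p,r] + [p,q]. For instance
  ∂[v_0,v_2,v_4] = [v_2,v_4] − [v_0,v_4] + [v_0,v_2],
  ∂[v_0,v_1,v_2] = [v_1,v_2] − [v_0,v_2] + [v_0,v_1].
The resulting 12×6 matrix has rank 6, and its Smith normal form has invariant factors (1,1,1,1,1,1).

Computing H_k = (kernel of ∂_k) / (image of ∂_{k+1}):

  H_0: rank C_0 − rank ∂_1 = 6 − 5 = 1, and the invariant factors of ∂_1 are all 1, so H_0 = Z.
  H_1: rank ker ∂_1 − rank ∂_2 = (12 − 5) − 6 = 1, and the invariant factors of ∂_2 are all 1, so H_1 = Z.
  H_2: rank ker ∂_2 − rank ∂_3 = (6 − 6) − 0 = 0, and there is no ∂_3, so H_2 = 0.

H_0 = Z,  H_1 = Z,  H_2 = 0.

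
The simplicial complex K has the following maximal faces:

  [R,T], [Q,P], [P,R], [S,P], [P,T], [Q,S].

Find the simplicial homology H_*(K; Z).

H_0 ≅ Z,  H_1 ≅ Z^2.

We work with the vertex ordering P < Q < R < S < T. The simplices of K, each written with vertices in increasing order, are:

  0-simplices (5): P, Q, R, S, T
  1-simplices (6): PQ, PR, PS, PT, QS, RT

Hence C_0 ≅ Z^5, C_1 ≅ Z^6.

∂_1: C_1 → C_0 is given by ∂[p,q] = [q] − [p].
As a 5×6 matrix over Z this has rank 4, with invariant factors (1,1,1,1).

From H_k ≅ ker(∂_k) / im(∂_{k+1}) we obtain:

  H_0: rank C_0 − rank ∂_1 = 5 − 4 = 1, and the invariant factors of ∂_1 are all 1, so H_0 = Z.
  H_1: rank ker ∂_1 − rank ∂_2 = (6 − 4) − 0 = 2, and there is no ∂_2, so H_1 = Z^2.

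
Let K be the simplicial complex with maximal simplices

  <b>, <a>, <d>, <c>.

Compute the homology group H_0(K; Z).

H_0 = Z^4.

Fix the vertex order a < b < c < d and write every simplex with vertices in increasing order. Then dim K = 0 and the simplices of K are:

  0-simplices (4): a, b, c, d

so the chain groups are C_0 ≅ Z^4.

From H_k ≅ ker(∂_k) / im(∂_{k+1}) we obtain:

  H_0: rank C_0 − rank ∂_1 = 4 − 0 = 4, and there is no ∂_1, so H_0 = Z^4.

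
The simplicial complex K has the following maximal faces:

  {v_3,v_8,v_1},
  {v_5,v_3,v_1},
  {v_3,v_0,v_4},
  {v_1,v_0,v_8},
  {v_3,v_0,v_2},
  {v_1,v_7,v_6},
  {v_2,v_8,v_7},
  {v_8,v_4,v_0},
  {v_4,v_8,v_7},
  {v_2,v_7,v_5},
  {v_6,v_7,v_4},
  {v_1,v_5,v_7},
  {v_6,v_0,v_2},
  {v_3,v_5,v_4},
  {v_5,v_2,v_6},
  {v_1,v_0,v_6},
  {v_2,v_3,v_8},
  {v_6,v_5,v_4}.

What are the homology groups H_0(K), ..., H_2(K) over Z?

Take the total order v_0 < v_1 < v_2 < v_3 < v_4 < v_5 < v_6 < v_7 < v_8 on the vertex set. Then K (dimension 2) consists of the simplices:

  0-simplices (9): [v_0], [v_1], [v_2], [v_3], [v_4], [v_5], [v_6], [v_7], [v_8]
  1-simplices (27): (27 of them)
  2-simplices (18): (18 of them)

giving chain groups C_0 ≅ Z^9, C_1 ≅ Z^27, C_2 ≅ Z^18.

The boundary map ∂_1: C_1 → C_0 is given by ∂[p,q] = [q] − [p]. For instance
  ∂[v_0,v_3] = [v_3] − [v_0].
The resulting 9×27 matrix has rank 8, and its Smith normal form has invariant factors (1,1,1,1,1,1,1,1).

The boundary map ∂_2: C_2 → C_1 maps a triangle to the signed sum of its edges. For instance
  ∂[v_0,v_3,v_4] = [v_3,v_4] − [v_0,v_4] + [v_0,v_3],
  ∂[v_0,v_2,v_3] = [v_2,v_3] − [v_0,v_3] + [v_0,v_2].
The resulting 27×18 matrix has rank 18, and its Smith normal form has invariant factors (1,1,1,1,1,1,1,1,1,1,1,1,1,1,1,1,1,2).

Now H_k = ker ∂_k / im ∂_{k+1}, so:

  H_0: rank C_0 − rank ∂_1 = 9 − 8 = 1, and the invariant factors of ∂_1 are all 1, so H_0 = Z.
  H_1: rank ker ∂_1 − rank ∂_2 = (27 − 8) − 18 = 1, and ∂_2 has invariant factor 2 > 1, so H_1 = Z × Z/2.
  H_2: rank ker ∂_2 − rank ∂_3 = (18 − 18) − 0 = 0, and there is no ∂_3, so H_2 = 0.

As a check, the Euler characteristic is 9 − 27 + 18 = 0, which agrees with 1 − 1 + 0 = 0.

H_0 = Z,  H_1 = Z × Z/2,  H_2 = 0.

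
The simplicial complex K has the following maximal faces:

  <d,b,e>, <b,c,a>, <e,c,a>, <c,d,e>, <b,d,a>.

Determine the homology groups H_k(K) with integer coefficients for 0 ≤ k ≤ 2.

We work with the vertex ordering a < b < c < d < e. The simplices of K, each written with vertices in increasing order, are:

  0-simplices (5): a, b, c, d, e
  1-simplices (10): ab, ac, ad, ae, bc, bd, be, cd, ce, de
  2-simplices (5): abc, abd, ace, bde, cde

giving chain groups C_0 ≅ Z^5, C_1 ≅ Z^10, C_2 ≅ Z^5.

The boundary map ∂_1: C_1 → C_0 is given by ∂[p,q] = [q] − [p].
This gives a 5×10 integer matrix of rank 4; reducing to Smith normal form yields diagonal entries (1,1,1,1).

Boundary ∂_2: C_2 → C_1 maps a triangle to the signed sum of its edges. For instance
  ∂ace = ce − ae + ac,
  ∂abc = bc − ac + ab.
The resulting 10×5 matrix has rank 5, and its Smith normal form has invariant factors (1,1,1,1,1).

Computing H_k = (kernel of ∂_k) / (image of ∂_{k+1}):

  H_0: rank C_0 − rank ∂_1 = 5 − 4 = 1, and the invariant factors of ∂_1 are all 1, so H_0 ≅ Z.
  H_1: rank ker ∂_1 − rank ∂_2 = (10 − 4) − 5 = 1, and the invariant factors of ∂_2 are all 1, so H_1 ≅ Z.
  H_2: rank ker ∂_2 − rank ∂_3 = (5 − 5) − 0 = 0, and there is no ∂_3, so H_2 ≅ 0.

As a check, the Euler characteristic is 5 − 10 + 5 = 0, which agrees with 1 − 1 + 0 = 0.
(K is a triangulation of the Möbius band.)

H_0 = Z,  H_1 = Z,  H_2 = 0.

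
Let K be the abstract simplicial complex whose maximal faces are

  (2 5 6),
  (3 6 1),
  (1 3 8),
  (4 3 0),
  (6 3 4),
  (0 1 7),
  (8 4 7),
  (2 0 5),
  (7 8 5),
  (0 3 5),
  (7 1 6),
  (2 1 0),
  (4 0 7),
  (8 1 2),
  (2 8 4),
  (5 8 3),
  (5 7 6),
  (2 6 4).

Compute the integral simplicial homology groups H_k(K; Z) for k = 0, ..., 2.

Take the total order 0 < 1 < 2 < 3 < 4 < 5 < 6 < 7 < 8 on the vertex set. Then K (dimension 2) consists of the simplices:

  0-simplices (9): [0], [1], [2], [3], [4], [5], [6], [7], [8]
  1-simplices (27): (27 of them)
  2-simplices (18): [0,1,2], [0,1,7], [0,2,5], [0,3,4], [0,3,5], [0,4,7], [1,2,8], [1,3,6], [1,3,8], [1,6,7], [2,4,6], [2,4,8], [2,5,6], [3,4,6], [3,5,8], [4,7,8], [5,6,7], [5,7,8]

so the chain groups are C_0 ≅ Z^9, C_1 ≅ Z^27, C_2 ≅ Z^18.

Boundary ∂_1: C_1 → C_0 sends each edge [p,q] (with p < q) to q − p. For instance
  ∂[3,5] = [5] − [3].
The resulting 9×27 matrix has rank 8, and its Smith normal form has invariant factors (1,1,1,1,1,1,1,1).

∂_2: C_2 → C_1 maps a triangle to the signed sum of its edges. For instance
  ∂[1,2,8] = [2,8] − [1,8] + [1,2],
  ∂[0,3,4] = [3,4] − [0,4] + [0,3].
The 27×18 boundary matrix has rank 17 and Smith normal form diag(1,1,1,1,1,1,1,1,1,1,1,1,1,1,1,1,1).

Reading off H_k = ker ∂_k / im ∂_{k+1}:

  H_0: rank C_0 − rank ∂_1 = 9 − 8 = 1, and the invariant factors of ∂_1 are all 1, so H_0 = Z.
  H_1: rank ker ∂_1 − rank ∂_2 = (27 − 8) − 17 = 2, and the invariant factors of ∂_2 are all 1, so H_1 = Z^2.
  H_2: rank ker ∂_2 − rank ∂_3 = (18 − 17) − 0 = 1, and there is no ∂_3, so H_2 = Z.

As a check, the Euler characteristic is 9 − 27 + 18 = 0, which agrees with 1 − 2 + 1 = 0.
(K is a triangulation of the torus T^2.)

H_0 ≅ Z,  H_1 ≅ Z^2,  H_2 ≅ Z.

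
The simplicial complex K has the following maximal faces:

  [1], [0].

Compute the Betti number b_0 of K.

Take the total order 0 < 1 on the vertex set. Then K (dimension 0) consists of the simplices:

  0-simplices (2): [0], [1]

Hence C_0 ≅ Z^2.

From H_k ≅ ker(∂_k) / im(∂_{k+1}) we obtain:

  H_0: rank C_0 − rank ∂_1 = 2 − 0 = 2, and there is no ∂_1, so H_0 ≅ Z^2.

Hence the Betti numbers are b_0 = 2.

b_0 = 2.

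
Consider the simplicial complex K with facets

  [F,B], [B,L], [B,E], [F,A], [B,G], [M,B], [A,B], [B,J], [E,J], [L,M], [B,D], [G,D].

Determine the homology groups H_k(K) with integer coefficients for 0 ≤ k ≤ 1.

We work with the vertex ordering A < B < D < E < F < G < J < L < M. The simplices of K, each written with vertices in increasing order, are:

  0-simplices (9): A, B, D, E, F, G, J, L, M
  1-simplices (12): AB, AF, BD, BE, BF, BG, BJ, BL, BM, DG, EJ, LM

Hence C_0 ≅ Z^9, C_1 ≅ Z^12.

Boundary ∂_1: C_1 → C_0 sends each edge [p,q] (with p < q) to q − p. For instance
  ∂BM = M − B.
This gives a 9×12 integer matrix of rank 8; reducing to Smith normal form yields diagonal entries (1,1,1,1,1,1,1,1).

Now H_k = ker ∂_k / im ∂_{k+1}, so:

  H_0: rank C_0 − rank ∂_1 = 9 − 8 = 1, and the invariant factors of ∂_1 are all 1, so H_0 = Z.
  H_1: rank ker ∂_1 − rank ∂_2 = (12 − 8) − 0 = 4, and there is no ∂_2, so H_1 = Z^4.

As a check, the Euler characteristic is 9 − 12 = -3, which agrees with 1 − 4 = -3.

H_0 ≅ Z,  H_1 ≅ Z^4.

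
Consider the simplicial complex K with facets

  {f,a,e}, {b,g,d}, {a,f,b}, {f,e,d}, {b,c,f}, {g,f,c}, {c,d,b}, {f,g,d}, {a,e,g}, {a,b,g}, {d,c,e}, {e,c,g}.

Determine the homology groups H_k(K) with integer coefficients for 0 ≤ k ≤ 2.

H_0 ≅ Z,  H_1 ≅ Z/2,  H_2 = 0.

K has 7 vertices, 18 edges, 12 triangles.
rank ∂_0 = 0, rank ∂_1 = 6 ⇒ b_0 = 7 − 0 − 6 = 1; all invariant factors of ∂_1 are 1 so no torsion. So H_0 = Z.
rank ∂_1 = 6, rank ∂_2 = 12 ⇒ b_1 = 18 − 6 − 12 = 0; ∂_2 has invariant factor(s) [2] giving torsion. So H_1 = Z/2.
rank ∂_2 = 12, rank ∂_3 = 0 ⇒ b_2 = 12 − 12 − 0 = 0. So H_2 = 0.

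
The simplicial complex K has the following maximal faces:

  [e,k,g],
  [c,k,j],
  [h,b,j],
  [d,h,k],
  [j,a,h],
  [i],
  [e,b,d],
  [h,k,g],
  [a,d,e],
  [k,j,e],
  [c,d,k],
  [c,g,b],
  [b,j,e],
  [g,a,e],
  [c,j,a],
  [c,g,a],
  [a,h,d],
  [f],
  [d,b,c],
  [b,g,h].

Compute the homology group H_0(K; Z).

H_0 ≅ Z^3.

K has 11 vertices, 27 edges, 18 triangles.
rank ∂_0 = 0, rank ∂_1 = 8 ⇒ b_0 = 11 − 0 − 8 = 3; all invariant factors of ∂_1 are 1 so no torsion. So H_0 ≅ Z^3.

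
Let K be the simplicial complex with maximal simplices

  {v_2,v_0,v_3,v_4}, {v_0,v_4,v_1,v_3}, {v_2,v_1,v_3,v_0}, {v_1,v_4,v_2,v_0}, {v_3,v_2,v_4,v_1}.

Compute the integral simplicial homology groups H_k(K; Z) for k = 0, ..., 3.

Fix the vertex order v_0 < v_1 < v_2 < v_3 < v_4 and write every simplex with vertices in increasing order. Then dim K = 3 and the simplices of K are:

  0-simplices (5): [v_0], [v_1], [v_2], [v_3], [v_4]
  1-simplices (10): [v_0,v_1], [v_0,v_2], [v_0,v_3], [v_0,v_4], [v_1,v_2], [v_1,v_3], [v_1,v_4], [v_2,v_3], [v_2,v_4], [v_3,v_4]
  2-simplices (10): [v_0,v_1,v_2], [v_0,v_1,v_3], [v_0,v_1,v_4], [v_0,v_2,v_3], [v_0,v_2,v_4], [v_0,v_3,v_4], [v_1,v_2,v_3], [v_1,v_2,v_4], [v_1,v_3,v_4], [v_2,v_3,v_4]
  3-simplices (5): [v_0,v_1,v_2,v_3], [v_0,v_1,v_2,v_4], [v_0,v_1,v_3,v_4], [v_0,v_2,v_3,v_4], [v_1,v_2,v_3,v_4]

Hence C_0 ≅ Z^5, C_1 ≅ Z^10, C_2 ≅ Z^10, C_3 ≅ Z^5.

The boundary map ∂_1: C_1 → C_0 is given by ∂[p,q] = [q] − [p].
This gives a 5×10 integer matrix of rank 4; reducing to Smith normal form yields diagonal entries (1,1,1,1).

Boundary ∂_2: C_2 → C_1 sends each 2-simplex [p,q,r] to [q,r] − [p,r] + [p,q]. For instance
  ∂[v_0,v_2,v_3] = [v_2,v_3] − [v_0,v_3] + [v_0,v_2],
  ∂[v_1,v_2,v_3] = [v_2,v_3] − [v_1,v_3] + [v_1,v_2].
As a 10×10 matrix over Z this has rank 6, with invariant factors (1,1,1,1,1,1).

∂_3: C_3 → C_2 sends each 3-simplex σ to the alternating sum Σ_i (−1)^i (σ with its i-th vertex removed). For instance
  ∂[v_0,v_2,v_3,v_4] = [v_2,v_3,v_4] − [v_0,v_3,v_4] + [v_0,v_2,v_4] − [v_0,v_2,v_3],
  ∂[v_0,v_1,v_3,v_4] = [v_1,v_3,v_4] − [v_0,v_3,v_4] + [v_0,v_1,v_4] − [v_0,v_1,v_3].
This gives a 10×5 integer matrix of rank 4; reducing to Smith normal form yields diagonal entries (1,1,1,1).

Reading off H_k = ker ∂_k / im ∂_{k+1}:

  H_0: rank C_0 − rank ∂_1 = 5 − 4 = 1, and the invariant factors of ∂_1 are all 1, so H_0 ≅ Z.
  H_1: rank ker ∂_1 − rank ∂_2 = (10 − 4) − 6 = 0, and the invariant factors of ∂_2 are all 1, so H_1 ≅ 0.
  H_2: rank ker ∂_2 − rank ∂_3 = (10 − 6) − 4 = 0, and the invariant factors of ∂_3 are all 1, so H_2 ≅ 0.
  H_3: rank ker ∂_3 − rank ∂_4 = (5 − 4) − 0 = 1, and there is no ∂_4, so H_3 ≅ Z.

As a check, the Euler characteristic is 5 − 10 + 10 − 5 = 0, which agrees with 1 − 0 + 0 − 1 = 0.
(K is a triangulation of the 3-sphere S^3.)

H_0 = Z,  H_1 = 0,  H_2 = 0,  H_3 = Z.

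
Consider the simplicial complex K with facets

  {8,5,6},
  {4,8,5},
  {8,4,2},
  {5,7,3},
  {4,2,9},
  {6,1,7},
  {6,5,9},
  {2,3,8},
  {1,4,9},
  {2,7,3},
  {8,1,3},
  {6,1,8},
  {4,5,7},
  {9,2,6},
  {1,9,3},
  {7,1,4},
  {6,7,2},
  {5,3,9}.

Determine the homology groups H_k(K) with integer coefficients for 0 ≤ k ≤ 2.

We work with the vertex ordering 1 < 2 < 3 < 4 < 5 < 6 < 7 < 8 < 9. The simplices of K, each written with vertices in increasing order, are:

  0-simplices (9): [1], [2], [3], [4], [5], [6], [7], [8], [9]
  1-simplices (27): (27 of them)
  2-simplices (18): [1,3,8], [1,3,9], [1,4,7], [1,4,9], [1,6,7], [1,6,8], [2,3,7], [2,3,8], [2,4,8], [2,4,9], [2,6,7], [2,6,9], [3,5,7], [3,5,9], [4,5,7], [4,5,8], [5,6,8], [5,6,9]

Hence C_0 ≅ Z^9, C_1 ≅ Z^27, C_2 ≅ Z^18.

∂_1: C_1 → C_0 maps an edge to its endpoints' difference, ∂[p,q] = q − p. For instance
  ∂[2,9] = [9] − [2].
As a 9×27 matrix over Z this has rank 8, with invariant factors (1,1,1,1,1,1,1,1).

Boundary ∂_2: C_2 → C_1 maps a triangle to the signed sum of its edges. For instance
  ∂[2,6,9] = [6,9] − [2,9] + [2,6],
  ∂[1,3,8] = [3,8] − [1,8] + [1,3].
As a 27×18 matrix over Z this has rank 17, with invariant factors (1,1,1,1,1,1,1,1,1,1,1,1,1,1,1,1,1).

Computing H_k = (kernel of ∂_k) / (image of ∂_{k+1}):

  H_0: rank C_0 − rank ∂_1 = 9 − 8 = 1, and the invariant factors of ∂_1 are all 1, so H_0 = Z.
  H_1: rank ker ∂_1 − rank ∂_2 = (27 − 8) − 17 = 2, and the invariant factors of ∂_2 are all 1, so H_1 = Z^2.
  H_2: rank ker ∂_2 − rank ∂_3 = (18 − 17) − 0 = 1, and there is no ∂_3, so H_2 = Z.

As a check, the Euler characteristic is 9 − 27 + 18 = 0, which agrees with 1 − 2 + 1 = 0.
(K is a triangulation of the torus T^2.)

H_0 = Z,  H_1 = Z^2,  H_2 = Z.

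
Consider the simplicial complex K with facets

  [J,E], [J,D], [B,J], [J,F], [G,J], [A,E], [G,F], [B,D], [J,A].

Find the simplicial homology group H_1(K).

Order the vertices as A < B < D < E < F < G < J. Listing each simplex with vertices in this order, K has dimension 1 with simplices:

  0-simplices (7): A, B, D, E, F, G, J
  1-simplices (9): AE, AJ, BD, BJ, DJ, EJ, FG, FJ, GJ

giving chain groups C_0 ≅ Z^7, C_1 ≅ Z^9.

Boundary ∂_1: C_1 → C_0 is given by ∂[p,q] = [q] − [p]. For instance
  ∂DJ = J − D.
As a 7×9 matrix over Z this has rank 6, with invariant factors (1,1,1,1,1,1).

Computing H_k = (kernel of ∂_k) / (image of ∂_{k+1}):

  H_1: rank ker ∂_1 − rank ∂_2 = (9 − 6) − 0 = 3, and there is no ∂_2, so H_1 ≅ Z^3.

(K is a triangulation of a wedge of 3 circles.)

H_1 ≅ Z^3.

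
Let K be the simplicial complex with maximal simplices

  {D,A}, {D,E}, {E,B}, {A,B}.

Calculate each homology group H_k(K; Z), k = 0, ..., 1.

H_0 = Z,  H_1 = Z.

We work with the vertex ordering A < B < D < E. The simplices of K, each written with vertices in increasing order, are:

  0-simplices (4): A, B, D, E
  1-simplices (4): AB, AD, BE, DE

Hence C_0 ≅ Z^4, C_1 ≅ Z^4.

The boundary map ∂_1: C_1 → C_0 maps an edge to its endpoints' difference, ∂[p,q] = q − p.
This gives a 4×4 integer matrix of rank 3; reducing to Smith normal form yields diagonal entries (1,1,1).

Now H_k = ker ∂_k / im ∂_{k+1}, so:

  H_0: rank C_0 − rank ∂_1 = 4 − 3 = 1, and the invariant factors of ∂_1 are all 1, so H_0 = Z.
  H_1: rank ker ∂_1 − rank ∂_2 = (4 − 3) − 0 = 1, and there is no ∂_2, so H_1 = Z.

As a check, the Euler characteristic is 4 − 4 = 0, which agrees with 1 − 1 = 0.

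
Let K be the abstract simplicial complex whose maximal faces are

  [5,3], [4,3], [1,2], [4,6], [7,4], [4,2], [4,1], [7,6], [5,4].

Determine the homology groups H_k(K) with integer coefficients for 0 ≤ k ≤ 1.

K has 7 vertices, 9 edges.
rank ∂_0 = 0, rank ∂_1 = 6 ⇒ b_0 = 7 − 0 − 6 = 1; all invariant factors of ∂_1 are 1 so no torsion. So H_0 = Z.
rank ∂_1 = 6, rank ∂_2 = 0 ⇒ b_1 = 9 − 6 − 0 = 3. So H_1 = Z^3.

H_0 ≅ Z,  H_1 ≅ Z^3.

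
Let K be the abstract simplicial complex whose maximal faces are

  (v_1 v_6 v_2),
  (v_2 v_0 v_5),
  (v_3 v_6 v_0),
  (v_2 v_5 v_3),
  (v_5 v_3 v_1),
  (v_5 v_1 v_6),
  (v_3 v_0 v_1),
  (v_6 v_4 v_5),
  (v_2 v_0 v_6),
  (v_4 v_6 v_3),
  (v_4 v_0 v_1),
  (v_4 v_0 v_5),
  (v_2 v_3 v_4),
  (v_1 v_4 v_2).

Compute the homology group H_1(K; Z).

H_1 ≅ Z^2.

Fix the vertex order v_0 < v_1 < v_2 < v_3 < v_4 < v_5 < v_6 and write every simplex with vertices in increasing order. Then dim K = 2 and the simplices of K are:

  0-simplices (7): [v_0], [v_1], [v_2], [v_3], [v_4], [v_5], [v_6]
  1-simplices (21): (21 of them)
  2-simplices (14): (14 of them)

so the chain groups are C_0 ≅ Z^7, C_1 ≅ Z^21, C_2 ≅ Z^14.

Boundary ∂_1: C_1 → C_0 maps an edge to its endpoints' difference, ∂[p,q] = q − p. For instance
  ∂[v_0,v_4] = [v_4] − [v_0].
As a 7×21 matrix over Z this has rank 6, with invariant factors (1,1,1,1,1,1).

Boundary ∂_2: C_2 → C_1 sends each 2-simplex [p,q,r] to [q,r] − [p,r] + [p,q]. For instance
  ∂[v_1,v_2,v_4] = [v_2,v_4] − [v_1,v_4] + [v_1,v_2],
  ∂[v_0,v_1,v_4] = [v_1,v_4] − [v_0,v_4] + [v_0,v_1].
The resulting 21×14 matrix has rank 13, and its Smith normal form has invariant factors (1,1,1,1,1,1,1,1,1,1,1,1,1).

Reading off H_k = ker ∂_k / im ∂_{k+1}:

  H_1: rank ker ∂_1 − rank ∂_2 = (21 − 6) − 13 = 2, and the invariant factors of ∂_2 are all 1, so H_1 ≅ Z^2.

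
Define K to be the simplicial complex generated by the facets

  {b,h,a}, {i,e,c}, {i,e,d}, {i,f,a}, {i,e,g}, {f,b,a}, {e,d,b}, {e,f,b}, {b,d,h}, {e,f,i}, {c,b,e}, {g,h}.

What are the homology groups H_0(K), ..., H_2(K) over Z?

H_0 = Z,  H_1 = Z,  H_2 = 0.

Take the total order a < b < c < d < e < f < g < h < i on the vertex set. Then K (dimension 2) consists of the simplices:

  0-simplices (9): a, b, c, d, e, f, g, h, i
  1-simplices (20): ab, af, ah, ai, bc, bd, be, bf, bh, ce, ci, de, dh, di, ef, eg, ei, fi, gh, gi
  2-simplices (11): abf, abh, afi, bce, bde, bdh, bef, cei, dei, efi, egi

so the chain groups are C_0 ≅ Z^9, C_1 ≅ Z^20, C_2 ≅ Z^11.

Boundary ∂_1: C_1 → C_0 is given by ∂[p,q] = [q] − [p].
The 9×20 boundary matrix has rank 8 and Smith normal form diag(1,1,1,1,1,1,1,1).

Boundary ∂_2: C_2 → C_1 acts by ∂[p,q,r] = [q,r] − [p,r] + [p,q]. For instance
  ∂egi = gi − ei + eg,
  ∂afi = fi − ai + af.
This gives a 20×11 integer matrix of rank 11; reducing to Smith normal form yields diagonal entries (1,1,1,1,1,1,1,1,1,1,1).

From H_k ≅ ker(∂_k) / im(∂_{k+1}) we obtain:

  H_0: rank C_0 − rank ∂_1 = 9 − 8 = 1, and the invariant factors of ∂_1 are all 1, so H_0 = Z.
  H_1: rank ker ∂_1 − rank ∂_2 = (20 − 8) − 11 = 1, and the invariant factors of ∂_2 are all 1, so H_1 = Z.
  H_2: rank ker ∂_2 − rank ∂_3 = (11 − 11) − 0 = 0, and there is no ∂_3, so H_2 = 0.

As a check, the Euler characteristic is 9 − 20 + 11 = 0, which agrees with 1 − 1 + 0 = 0.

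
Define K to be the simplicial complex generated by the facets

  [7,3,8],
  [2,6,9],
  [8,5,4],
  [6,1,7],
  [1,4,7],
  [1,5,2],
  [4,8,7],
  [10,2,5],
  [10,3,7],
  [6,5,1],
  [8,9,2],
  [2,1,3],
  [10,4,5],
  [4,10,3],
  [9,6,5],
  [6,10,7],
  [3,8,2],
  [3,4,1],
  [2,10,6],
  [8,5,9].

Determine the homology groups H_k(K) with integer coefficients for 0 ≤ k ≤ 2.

K has 10 vertices, 30 edges, 20 triangles.
rank ∂_0 = 0, rank ∂_1 = 9 ⇒ b_0 = 10 − 0 − 9 = 1; all invariant factors of ∂_1 are 1 so no torsion. So H_0 = Z.
rank ∂_1 = 9, rank ∂_2 = 20 ⇒ b_1 = 30 − 9 − 20 = 1; ∂_2 has invariant factor(s) [2] giving torsion. So H_1 = Z ⊕ Z_2.
rank ∂_2 = 20, rank ∂_3 = 0 ⇒ b_2 = 20 − 20 − 0 = 0. So H_2 = 0.

H_0 = Z,  H_1 = Z ⊕ Z_2,  H_2 = 0.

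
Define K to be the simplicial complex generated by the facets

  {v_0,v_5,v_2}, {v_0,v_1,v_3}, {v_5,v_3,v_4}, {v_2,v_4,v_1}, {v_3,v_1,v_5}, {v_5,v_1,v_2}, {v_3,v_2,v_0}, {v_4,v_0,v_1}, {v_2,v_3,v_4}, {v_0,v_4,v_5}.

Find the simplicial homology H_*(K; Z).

H_0 = Z,  H_1 = Z/2,  H_2 = 0.

We work with the vertex ordering v_0 < v_1 < v_2 < v_3 < v_4 < v_5. The simplices of K, each written with vertices in increasing order, are:

  0-simplices (6): [v_0], [v_1], [v_2], [v_3], [v_4], [v_5]
  1-simplices (15): (15 of them)
  2-simplices (10): [v_0,v_1,v_3], [v_0,v_1,v_4], [v_0,v_2,v_3], [v_0,v_2,v_5], [v_0,v_4,v_5], [v_1,v_2,v_4], [v_1,v_2,v_5], [v_1,v_3,v_5], [v_2,v_3,v_4], [v_3,v_4,v_5]

so the chain groups are C_0 ≅ Z^6, C_1 ≅ Z^15, C_2 ≅ Z^10.

The boundary map ∂_1: C_1 → C_0 is given by ∂[p,q] = [q] − [p]. For instance
  ∂[v_4,v_5] = [v_5] − [v_4].
The resulting 6×15 matrix has rank 5, and its Smith normal form has invariant factors (1,1,1,1,1).

∂_2: C_2 → C_1 maps a triangle to the signed sum of its edges. For instance
  ∂[v_0,v_2,v_5] = [v_2,v_5] − [v_0,v_5] + [v_0,v_2],
  ∂[v_0,v_4,v_5] = [v_4,v_5] − [v_0,v_5] + [v_0,v_4].
The resulting 15×10 matrix has rank 10, and its Smith normal form has invariant factors (1,1,1,1,1,1,1,1,1,2).

From H_k ≅ ker(∂_k) / im(∂_{k+1}) we obtain:

  H_0: rank C_0 − rank ∂_1 = 6 − 5 = 1, and the invariant factors of ∂_1 are all 1, so H_0 ≅ Z.
  H_1: rank ker ∂_1 − rank ∂_2 = (15 − 5) − 10 = 0, and ∂_2 has invariant factor 2 > 1, so H_1 ≅ Z/2.
  H_2: rank ker ∂_2 − rank ∂_3 = (10 − 10) − 0 = 0, and there is no ∂_3, so H_2 ≅ 0.

As a check, the Euler characteristic is 6 − 15 + 10 = 1, which agrees with 1 − 0 + 0 = 1.
(K is a triangulation of the real projective plane RP^2.)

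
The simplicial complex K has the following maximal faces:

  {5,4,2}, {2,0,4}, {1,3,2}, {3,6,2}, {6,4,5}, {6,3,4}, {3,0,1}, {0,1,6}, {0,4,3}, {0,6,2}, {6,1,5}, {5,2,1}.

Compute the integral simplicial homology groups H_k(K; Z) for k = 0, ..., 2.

Order the vertices as 0 < 1 < 2 < 3 < 4 < 5 < 6. Listing each simplex with vertices in this order, K has dimension 2 with simplices:

  0-simplices (7): [0], [1], [2], [3], [4], [5], [6]
  1-simplices (18): [0,1], [0,2], [0,3], [0,4], [0,6], [1,2], [1,3], [1,5], [1,6], [2,3], [2,4], [2,5], [2,6], [3,4], [3,6], [4,5], [4,6], [5,6]
  2-simplices (12): [0,1,3], [0,1,6], [0,2,4], [0,2,6], [0,3,4], [1,2,3], [1,2,5], [1,5,6], [2,3,6], [2,4,5], [3,4,6], [4,5,6]

so the chain groups are C_0 ≅ Z^7, C_1 ≅ Z^18, C_2 ≅ Z^12.

Boundary ∂_1: C_1 → C_0 sends each edge [p,q] (with p < q) to q − p. For instance
  ∂[1,5] = [5] − [1].
As a 7×18 matrix over Z this has rank 6, with invariant factors (1,1,1,1,1,1).

The boundary map ∂_2: C_2 → C_1 acts by ∂[p,q,r] = [q,r] − [p,r] + [p,q]. For instance
  ∂[4,5,6] = [5,6] − [4,6] + [4,5],
  ∂[0,3,4] = [3,4] − [0,4] + [0,3].
The 18×12 boundary matrix has rank 12 and Smith normal form diag(1,1,1,1,1,1,1,1,1,1,1,2).

Reading off H_k = ker ∂_k / im ∂_{k+1}:

  H_0: rank C_0 − rank ∂_1 = 7 − 6 = 1, and the invariant factors of ∂_1 are all 1, so H_0 = Z.
  H_1: rank ker ∂_1 − rank ∂_2 = (18 − 6) − 12 = 0, and ∂_2 has invariant factor 2 > 1, so H_1 = Z/2Z.
  H_2: rank ker ∂_2 − rank ∂_3 = (12 − 12) − 0 = 0, and there is no ∂_3, so H_2 = 0.

H_0 ≅ Z,  H_1 ≅ Z/2Z,  H_2 = 0.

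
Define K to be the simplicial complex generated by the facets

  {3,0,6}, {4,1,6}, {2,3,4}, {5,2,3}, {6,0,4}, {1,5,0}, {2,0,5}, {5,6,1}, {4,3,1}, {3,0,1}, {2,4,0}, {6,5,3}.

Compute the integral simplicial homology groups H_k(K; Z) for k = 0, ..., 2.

Take the total order 0 < 1 < 2 < 3 < 4 < 5 < 6 on the vertex set. Then K (dimension 2) consists of the simplices:

  0-simplices (7): [0], [1], [2], [3], [4], [5], [6]
  1-simplices (18): [0,1], [0,2], [0,3], [0,4], [0,5], [0,6], [1,3], [1,4], [1,5], [1,6], [2,3], [2,4], [2,5], [3,4], [3,5], [3,6], [4,6], [5,6]
  2-simplices (12): [0,1,3], [0,1,5], [0,2,4], [0,2,5], [0,3,6], [0,4,6], [1,3,4], [1,4,6], [1,5,6], [2,3,4], [2,3,5], [3,5,6]

so the chain groups are C_0 ≅ Z^7, C_1 ≅ Z^18, C_2 ≅ Z^12.

Boundary ∂_1: C_1 → C_0 maps an edge to its endpoints' difference, ∂[p,q] = q − p.
The 7×18 boundary matrix has rank 6 and Smith normal form diag(1,1,1,1,1,1).

The boundary map ∂_2: C_2 → C_1 acts by ∂[p,q,r] = [q,r] − [p,r] + [p,q]. For instance
  ∂[2,3,4] = [3,4] − [2,4] + [2,3],
  ∂[0,1,3] = [1,3] − [0,3] + [0,1].
As a 18×12 matrix over Z this has rank 12, with invariant factors (1,1,1,1,1,1,1,1,1,1,1,2).

From H_k ≅ ker(∂_k) / im(∂_{k+1}) we obtain:

  H_0: rank C_0 − rank ∂_1 = 7 − 6 = 1, and the invariant factors of ∂_1 are all 1, so H_0 ≅ Z.
  H_1: rank ker ∂_1 − rank ∂_2 = (18 − 6) − 12 = 0, and ∂_2 has invariant factor 2 > 1, so H_1 ≅ Z/2.
  H_2: rank ker ∂_2 − rank ∂_3 = (12 − 12) − 0 = 0, and there is no ∂_3, so H_2 ≅ 0.

As a check, the Euler characteristic is 7 − 18 + 12 = 1, which agrees with 1 − 0 + 0 = 1.

H_0 = Z,  H_1 = Z/2,  H_2 = 0.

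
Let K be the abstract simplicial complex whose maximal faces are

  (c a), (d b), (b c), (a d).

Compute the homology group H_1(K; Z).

H_1 ≅ Z.

K has 4 vertices, 4 edges.
rank ∂_1 = 3, rank ∂_2 = 0 ⇒ b_1 = 4 − 3 − 0 = 1. So H_1 = Z.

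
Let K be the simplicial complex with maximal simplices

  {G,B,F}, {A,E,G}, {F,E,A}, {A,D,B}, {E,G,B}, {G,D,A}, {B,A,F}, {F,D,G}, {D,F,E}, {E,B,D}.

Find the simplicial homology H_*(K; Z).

We work with the vertex ordering A < B < D < E < F < G. The simplices of K, each written with vertices in increasing order, are:

  0-simplices (6): A, B, D, E, F, G
  1-simplices (15): AB, AD, AE, AF, AG, BD, BE, BF, BG, DE, DF, DG, EF, EG, FG
  2-simplices (10): ABD, ABF, ADG, AEF, AEG, BDE, BEG, BFG, DEF, DFG

Hence C_0 ≅ Z^6, C_1 ≅ Z^15, C_2 ≅ Z^10.

The boundary map ∂_1: C_1 → C_0 maps an edge to its endpoints' difference, ∂[p,q] = q − p. For instance
  ∂FG = G − F.
This gives a 6×15 integer matrix of rank 5; reducing to Smith normal form yields diagonal entries (1,1,1,1,1).

∂_2: C_2 → C_1 acts by ∂[p,q,r] = [q,r] − [p,r] + [p,q]. For instance
  ∂ABD = BD − AD + AB,
  ∂BDE = DE − BE + BD.
The 15×10 boundary matrix has rank 10 and Smith normal form diag(1,1,1,1,1,1,1,1,1,2).

Reading off H_k = ker ∂_k / im ∂_{k+1}:

  H_0: rank C_0 − rank ∂_1 = 6 − 5 = 1, and the invariant factors of ∂_1 are all 1, so H_0 = Z.
  H_1: rank ker ∂_1 − rank ∂_2 = (15 − 5) − 10 = 0, and ∂_2 has invariant factor 2 > 1, so H_1 = Z/2.
  H_2: rank ker ∂_2 − rank ∂_3 = (10 − 10) − 0 = 0, and there is no ∂_3, so H_2 = 0.

H_0 ≅ Z,  H_1 ≅ Z/2,  H_2 = 0.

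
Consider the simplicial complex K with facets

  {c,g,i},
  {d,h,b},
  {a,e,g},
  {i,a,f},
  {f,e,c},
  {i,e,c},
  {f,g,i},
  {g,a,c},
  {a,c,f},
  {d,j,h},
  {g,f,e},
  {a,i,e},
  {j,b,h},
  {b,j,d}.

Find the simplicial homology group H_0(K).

H_0 ≅ Z^2.

Fix the vertex order a < b < c < d < e < f < g < h < i < j and write every simplex with vertices in increasing order. Then dim K = 2 and the simplices of K are:

  0-simplices (10): a, b, c, d, e, f, g, h, i, j
  1-simplices (21): ac, ae, af, ag, ai, bd, bh, bj, ce, cf, cg, ci, dh, dj, ef, eg, ei, fg, fi, gi, hj
  2-simplices (14): acf, acg, aeg, aei, afi, bdh, bdj, bhj, cef, cei, cgi, dhj, efg, fgi

so the chain groups are C_0 ≅ Z^10, C_1 ≅ Z^21, C_2 ≅ Z^14.

The boundary map ∂_1: C_1 → C_0 maps an edge to its endpoints' difference, ∂[p,q] = q − p.
The 10×21 boundary matrix has rank 8 and Smith normal form diag(1,1,1,1,1,1,1,1).

The boundary map ∂_2: C_2 → C_1 sends each 2-simplex [p,q,r] to [q,r] − [p,r] + [p,q]. For instance
  ∂aeg = eg − ag + ae,
  ∂fgi = gi − fi + fg.
This gives a 21×14 integer matrix of rank 13; reducing to Smith normal form yields diagonal entries (1,1,1,1,1,1,1,1,1,1,1,1,2).

Now H_k = ker ∂_k / im ∂_{k+1}, so:

  H_0: rank C_0 − rank ∂_1 = 10 − 8 = 2, and the invariant factors of ∂_1 are all 1, so H_0 ≅ Z^2.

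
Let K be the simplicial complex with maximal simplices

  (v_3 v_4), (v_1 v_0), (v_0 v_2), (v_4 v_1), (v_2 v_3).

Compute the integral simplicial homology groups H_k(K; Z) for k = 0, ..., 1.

H_0 = Z,  H_1 = Z.

Take the total order v_0 < v_1 < v_2 < v_3 < v_4 on the vertex set. Then K (dimension 1) consists of the simplices:

  0-simplices (5): [v_0], [v_1], [v_2], [v_3], [v_4]
  1-simplices (5): [v_0,v_1], [v_0,v_2], [v_1,v_4], [v_2,v_3], [v_3,v_4]

so the chain groups are C_0 ≅ Z^5, C_1 ≅ Z^5.

The boundary map ∂_1: C_1 → C_0 is given by ∂[p,q] = [q] − [p]. For instance
  ∂[v_0,v_1] = [v_1] − [v_0].
This gives a 5×5 integer matrix of rank 4; reducing to Smith normal form yields diagonal entries (1,1,1,1).

From H_k ≅ ker(∂_k) / im(∂_{k+1}) we obtain:

  H_0: rank C_0 − rank ∂_1 = 5 − 4 = 1, and the invariant factors of ∂_1 are all 1, so H_0 = Z.
  H_1: rank ker ∂_1 − rank ∂_2 = (5 − 4) − 0 = 1, and there is no ∂_2, so H_1 = Z.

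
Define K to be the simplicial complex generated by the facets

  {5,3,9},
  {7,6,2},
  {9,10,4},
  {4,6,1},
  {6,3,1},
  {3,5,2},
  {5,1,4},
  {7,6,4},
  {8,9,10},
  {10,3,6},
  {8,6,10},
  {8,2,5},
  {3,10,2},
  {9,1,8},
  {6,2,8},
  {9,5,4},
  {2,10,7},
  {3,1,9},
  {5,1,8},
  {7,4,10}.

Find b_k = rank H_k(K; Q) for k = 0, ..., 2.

b_0 = 1, b_1 = 1, b_2 = 0.

We work with the vertex ordering 1 < 2 < 3 < 4 < 5 < 6 < 7 < 8 < 9 < 10. The simplices of K, each written with vertices in increasing order, are:

  0-simplices (10): [1], [2], [3], [4], [5], [6], [7], [8], [9], [10]
  1-simplices (30): (30 of them)
  2-simplices (20): (20 of them)

Hence C_0 ≅ Z^10, C_1 ≅ Z^30, C_2 ≅ Z^20.

Boundary ∂_1: C_1 → C_0 maps an edge to its endpoints' difference, ∂[p,q] = q − p. For instance
  ∂[4,6] = [6] − [4].
As a 10×30 matrix over Z this has rank 9, with invariant factors (1,1,1,1,1,1,1,1,1).

Boundary ∂_2: C_2 → C_1 sends each 2-simplex [p,q,r] to [q,r] − [p,r] + [p,q]. For instance
  ∂[2,3,10] = [3,10] − [2,10] + [2,3],
  ∂[1,4,6] = [4,6] − [1,6] + [1,4].
The resulting 30×20 matrix has rank 20, and its Smith normal form has invariant factors (1,1,1,1,1,1,1,1,1,1,1,1,1,1,1,1,1,1,1,2).

Now H_k = ker ∂_k / im ∂_{k+1}, so:

  H_0: rank C_0 − rank ∂_1 = 10 − 9 = 1, and the invariant factors of ∂_1 are all 1, so H_0 = Z.
  H_1: rank ker ∂_1 − rank ∂_2 = (30 − 9) − 20 = 1, and ∂_2 has invariant factor 2 > 1, so H_1 = Z ⊕ Z/2.
  H_2: rank ker ∂_2 − rank ∂_3 = (20 − 20) − 0 = 0, and there is no ∂_3, so H_2 = 0.

(K is a triangulation of the Klein bottle.)

Hence the Betti numbers are b_0 = 1, b_1 = 1, b_2 = 0.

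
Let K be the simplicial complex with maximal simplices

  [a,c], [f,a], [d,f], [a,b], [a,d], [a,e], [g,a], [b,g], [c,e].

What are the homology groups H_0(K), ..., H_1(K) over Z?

Take the total order a < b < c < d < e < f < g on the vertex set. Then K (dimension 1) consists of the simplices:

  0-simplices (7): a, b, c, d, e, f, g
  1-simplices (9): ab, ac, ad, ae, af, ag, bg, ce, df

Hence C_0 ≅ Z^7, C_1 ≅ Z^9.

Boundary ∂_1: C_1 → C_0 sends each edge [p,q] (with p < q) to q − p. For instance
  ∂ag = g − a.
The resulting 7×9 matrix has rank 6, and its Smith normal form has invariant factors (1,1,1,1,1,1).

Computing H_k = (kernel of ∂_k) / (image of ∂_{k+1}):

  H_0: rank C_0 − rank ∂_1 = 7 − 6 = 1, and the invariant factors of ∂_1 are all 1, so H_0 ≅ Z.
  H_1: rank ker ∂_1 − rank ∂_2 = (9 − 6) − 0 = 3, and there is no ∂_2, so H_1 ≅ Z^3.

As a check, the Euler characteristic is 7 − 9 = -2, which agrees with 1 − 3 = -2.

H_0 = Z,  H_1 = Z^3.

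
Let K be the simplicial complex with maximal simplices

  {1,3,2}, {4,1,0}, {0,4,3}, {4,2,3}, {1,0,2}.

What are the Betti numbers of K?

b_0 = 1, b_1 = 1, b_2 = 0.

Order the vertices as 0 < 1 < 2 < 3 < 4. Listing each simplex with vertices in this order, K has dimension 2 with simplices:

  0-simplices (5): [0], [1], [2], [3], [4]
  1-simplices (10): [0,1], [0,2], [0,3], [0,4], [1,2], [1,3], [1,4], [2,3], [2,4], [3,4]
  2-simplices (5): [0,1,2], [0,1,4], [0,3,4], [1,2,3], [2,3,4]

so the chain groups are C_0 ≅ Z^5, C_1 ≅ Z^10, C_2 ≅ Z^5.

∂_1: C_1 → C_0 sends each edge [p,q] (with p < q) to q − p.
As a 5×10 matrix over Z this has rank 4, with invariant factors (1,1,1,1).

The boundary map ∂_2: C_2 → C_1 sends each 2-simplex [p,q,r] to [q,r] − [p,r] + [p,q]. For instance
  ∂[0,1,2] = [1,2] − [0,2] + [0,1],
  ∂[0,1,4] = [1,4] − [0,4] + [0,1].
This gives a 10×5 integer matrix of rank 5; reducing to Smith normal form yields diagonal entries (1,1,1,1,1).

Computing H_k = (kernel of ∂_k) / (image of ∂_{k+1}):

  H_0: rank C_0 − rank ∂_1 = 5 − 4 = 1, and the invariant factors of ∂_1 are all 1, so H_0 = Z.
  H_1: rank ker ∂_1 − rank ∂_2 = (10 − 4) − 5 = 1, and the invariant factors of ∂_2 are all 1, so H_1 = Z.
  H_2: rank ker ∂_2 − rank ∂_3 = (5 − 5) − 0 = 0, and there is no ∂_3, so H_2 = 0.

Hence the Betti numbers are b_0 = 1, b_1 = 1, b_2 = 0.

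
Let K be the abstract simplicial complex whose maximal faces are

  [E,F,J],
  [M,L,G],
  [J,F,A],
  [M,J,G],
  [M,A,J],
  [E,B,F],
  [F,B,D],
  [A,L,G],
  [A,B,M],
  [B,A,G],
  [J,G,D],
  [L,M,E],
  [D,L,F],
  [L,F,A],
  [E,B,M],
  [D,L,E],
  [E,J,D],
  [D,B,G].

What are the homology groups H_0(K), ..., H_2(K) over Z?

H_0 = Z,  H_1 = Z ⊕ Z/2Z,  H_2 = 0.

Fix the vertex order A < B < D < E < F < G < J < L < M and write every simplex with vertices in increasing order. Then dim K = 2 and the simplices of K are:

  0-simplices (9): A, B, D, E, F, G, J, L, M
  1-simplices (27): AB, AF, AG, AJ, AL, AM, BD, BE, BF, BG, BM, DE, DF, DG, DJ, DL, EF, EJ, EL, EM, FJ, FL, GJ, GL, GM, JM, LM
  2-simplices (18): ABG, ABM, AFJ, AFL, AGL, AJM, BDF, BDG, BEF, BEM, DEJ, DEL, DFL, DGJ, EFJ, ELM, GJM, GLM

so the chain groups are C_0 ≅ Z^9, C_1 ≅ Z^27, C_2 ≅ Z^18.

The boundary map ∂_1: C_1 → C_0 is given by ∂[p,q] = [q] − [p]. For instance
  ∂BD = D − B.
The resulting 9×27 matrix has rank 8, and its Smith normal form has invariant factors (1,1,1,1,1,1,1,1).

The boundary map ∂_2: C_2 → C_1 maps a triangle to the signed sum of its edges. For instance
  ∂AFL = FL − AL + AF,
  ∂ABG = BG − AG + AB.
As a 27×18 matrix over Z this has rank 18, with invariant factors (1,1,1,1,1,1,1,1,1,1,1,1,1,1,1,1,1,2).

Now H_k = ker ∂_k / im ∂_{k+1}, so:

  H_0: rank C_0 − rank ∂_1 = 9 − 8 = 1, and the invariant factors of ∂_1 are all 1, so H_0 ≅ Z.
  H_1: rank ker ∂_1 − rank ∂_2 = (27 − 8) − 18 = 1, and ∂_2 has invariant factor 2 > 1, so H_1 ≅ Z ⊕ Z/2Z.
  H_2: rank ker ∂_2 − rank ∂_3 = (18 − 18) − 0 = 0, and there is no ∂_3, so H_2 ≅ 0.

As a check, the Euler characteristic is 9 − 27 + 18 = 0, which agrees with 1 − 1 + 0 = 0.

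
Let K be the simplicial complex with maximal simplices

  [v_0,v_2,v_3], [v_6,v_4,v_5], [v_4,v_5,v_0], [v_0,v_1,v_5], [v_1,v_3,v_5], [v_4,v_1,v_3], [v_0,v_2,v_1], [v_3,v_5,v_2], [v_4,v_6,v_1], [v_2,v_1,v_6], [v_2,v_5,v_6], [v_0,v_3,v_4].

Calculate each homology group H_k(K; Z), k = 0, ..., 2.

H_0 ≅ Z,  H_1 ≅ Z/2Z,  H_2 = 0.

K has 7 vertices, 18 edges, 12 triangles.
rank ∂_0 = 0, rank ∂_1 = 6 ⇒ b_0 = 7 − 0 − 6 = 1; all invariant factors of ∂_1 are 1 so no torsion. So H_0 = Z.
rank ∂_1 = 6, rank ∂_2 = 12 ⇒ b_1 = 18 − 6 − 12 = 0; ∂_2 has invariant factor(s) [2] giving torsion. So H_1 = Z/2Z.
rank ∂_2 = 12, rank ∂_3 = 0 ⇒ b_2 = 12 − 12 − 0 = 0. So H_2 = 0.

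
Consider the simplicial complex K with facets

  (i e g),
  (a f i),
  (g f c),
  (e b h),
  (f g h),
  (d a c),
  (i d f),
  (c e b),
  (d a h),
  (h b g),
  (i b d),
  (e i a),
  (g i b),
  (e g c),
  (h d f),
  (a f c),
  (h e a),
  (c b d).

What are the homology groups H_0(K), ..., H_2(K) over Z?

K has 9 vertices, 27 edges, 18 triangles.
rank ∂_0 = 0, rank ∂_1 = 8 ⇒ b_0 = 9 − 0 − 8 = 1; all invariant factors of ∂_1 are 1 so no torsion. So H_0 ≅ Z.
rank ∂_1 = 8, rank ∂_2 = 18 ⇒ b_1 = 27 − 8 − 18 = 1; ∂_2 has invariant factor(s) [2] giving torsion. So H_1 ≅ Z ⊕ Z/2Z.
rank ∂_2 = 18, rank ∂_3 = 0 ⇒ b_2 = 18 − 18 − 0 = 0. So H_2 ≅ 0.

H_0 = Z,  H_1 = Z ⊕ Z/2Z,  H_2 = 0.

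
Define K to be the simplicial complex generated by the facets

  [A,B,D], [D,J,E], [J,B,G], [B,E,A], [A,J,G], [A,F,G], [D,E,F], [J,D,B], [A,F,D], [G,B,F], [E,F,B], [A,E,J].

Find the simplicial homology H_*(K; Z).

H_0 = Z,  H_1 = Z/2Z,  H_2 = 0.

Take the total order A < B < D < E < F < G < J on the vertex set. Then K (dimension 2) consists of the simplices:

  0-simplices (7): A, B, D, E, F, G, J
  1-simplices (18): AB, AD, AE, AF, AG, AJ, BD, BE, BF, BG, BJ, DE, DF, DJ, EF, EJ, FG, GJ
  2-simplices (12): ABD, ABE, ADF, AEJ, AFG, AGJ, BDJ, BEF, BFG, BGJ, DEF, DEJ

so the chain groups are C_0 ≅ Z^7, C_1 ≅ Z^18, C_2 ≅ Z^12.

∂_1: C_1 → C_0 sends each edge [p,q] (with p < q) to q − p.
The resulting 7×18 matrix has rank 6, and its Smith normal form has invariant factors (1,1,1,1,1,1).

Boundary ∂_2: C_2 → C_1 sends each 2-simplex [p,q,r] to [q,r] − [p,r] + [p,q]. For instance
  ∂BGJ = GJ − BJ + BG,
  ∂DEJ = EJ − DJ + DE.
This gives a 18×12 integer matrix of rank 12; reducing to Smith normal form yields diagonal entries (1,1,1,1,1,1,1,1,1,1,1,2).

Computing H_k = (kernel of ∂_k) / (image of ∂_{k+1}):

  H_0: rank C_0 − rank ∂_1 = 7 − 6 = 1, and the invariant factors of ∂_1 are all 1, so H_0 ≅ Z.
  H_1: rank ker ∂_1 − rank ∂_2 = (18 − 6) − 12 = 0, and ∂_2 has invariant factor 2 > 1, so H_1 ≅ Z/2Z.
  H_2: rank ker ∂_2 − rank ∂_3 = (12 − 12) − 0 = 0, and there is no ∂_3, so H_2 ≅ 0.

As a check, the Euler characteristic is 7 − 18 + 12 = 1, which agrees with 1 − 0 + 0 = 1.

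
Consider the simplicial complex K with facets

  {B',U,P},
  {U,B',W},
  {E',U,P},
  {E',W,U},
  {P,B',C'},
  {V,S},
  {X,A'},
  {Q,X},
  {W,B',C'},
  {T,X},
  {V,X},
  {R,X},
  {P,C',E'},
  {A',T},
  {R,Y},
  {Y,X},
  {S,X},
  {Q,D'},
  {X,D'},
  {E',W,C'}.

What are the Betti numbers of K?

b_0 = 2, b_1 = 4, b_2 = 1.

K has 15 vertices, 24 edges, 8 triangles.
rank ∂_0 = 0, rank ∂_1 = 13 ⇒ b_0 = 15 − 0 − 13 = 2; all invariant factors of ∂_1 are 1 so no torsion. So H_0 = Z^2.
rank ∂_1 = 13, rank ∂_2 = 7 ⇒ b_1 = 24 − 13 − 7 = 4; all invariant factors of ∂_2 are 1 so no torsion. So H_1 = Z^4.
rank ∂_2 = 7, rank ∂_3 = 0 ⇒ b_2 = 8 − 7 − 0 = 1. So H_2 = Z.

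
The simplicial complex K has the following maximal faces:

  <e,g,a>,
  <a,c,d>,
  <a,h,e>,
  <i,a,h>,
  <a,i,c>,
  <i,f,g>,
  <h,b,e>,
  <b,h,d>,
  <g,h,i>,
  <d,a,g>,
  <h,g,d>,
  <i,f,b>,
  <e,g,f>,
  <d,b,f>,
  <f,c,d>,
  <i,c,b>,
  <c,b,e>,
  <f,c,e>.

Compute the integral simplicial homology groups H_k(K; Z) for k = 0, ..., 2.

Take the total order a < b < c < d < e < f < g < h < i on the vertex set. Then K (dimension 2) consists of the simplices:

  0-simplices (9): a, b, c, d, e, f, g, h, i
  1-simplices (27): ac, ad, ae, ag, ah, ai, bc, bd, be, bf, bh, bi, cd, ce, cf, ci, df, dg, dh, ef, eg, eh, fg, fi, gh, gi, hi
  2-simplices (18): acd, aci, adg, aeg, aeh, ahi, bce, bci, bdf, bdh, beh, bfi, cdf, cef, dgh, efg, fgi, ghi

giving chain groups C_0 ≅ Z^9, C_1 ≅ Z^27, C_2 ≅ Z^18.

Boundary ∂_1: C_1 → C_0 maps an edge to its endpoints' difference, ∂[p,q] = q − p.
This gives a 9×27 integer matrix of rank 8; reducing to Smith normal form yields diagonal entries (1,1,1,1,1,1,1,1).

Boundary ∂_2: C_2 → C_1 maps a triangle to the signed sum of its edges. For instance
  ∂cdf = df − cf + cd,
  ∂bfi = fi − bi + bf.
The resulting 27×18 matrix has rank 18, and its Smith normal form has invariant factors (1,1,1,1,1,1,1,1,1,1,1,1,1,1,1,1,1,2).

From H_k ≅ ker(∂_k) / im(∂_{k+1}) we obtain:

  H_0: rank C_0 − rank ∂_1 = 9 − 8 = 1, and the invariant factors of ∂_1 are all 1, so H_0 = Z.
  H_1: rank ker ∂_1 − rank ∂_2 = (27 − 8) − 18 = 1, and ∂_2 has invariant factor 2 > 1, so H_1 = Z ⊕ Z/2Z.
  H_2: rank ker ∂_2 − rank ∂_3 = (18 − 18) − 0 = 0, and there is no ∂_3, so H_2 = 0.

H_0 = Z,  H_1 = Z ⊕ Z/2Z,  H_2 = 0.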